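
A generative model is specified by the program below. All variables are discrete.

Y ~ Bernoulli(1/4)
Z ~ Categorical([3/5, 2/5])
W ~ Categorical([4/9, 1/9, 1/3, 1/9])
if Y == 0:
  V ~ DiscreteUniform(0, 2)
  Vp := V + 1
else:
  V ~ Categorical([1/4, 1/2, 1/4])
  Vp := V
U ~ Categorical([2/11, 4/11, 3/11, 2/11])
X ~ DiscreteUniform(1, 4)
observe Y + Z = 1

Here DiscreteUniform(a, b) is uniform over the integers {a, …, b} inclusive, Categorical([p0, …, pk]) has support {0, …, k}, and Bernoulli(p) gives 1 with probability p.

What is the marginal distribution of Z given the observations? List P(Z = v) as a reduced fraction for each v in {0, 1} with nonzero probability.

P(Z=0) = 1/3, P(Z=1) = 2/3

Enumerate traces; 384 have nonzero weight after conditioning:
  (Y=0, Z=1, W=0, V=0, U=0, X=1) weight 1/495
  (Y=0, Z=1, W=0, V=0, U=0, X=2) weight 1/495
  (Y=0, Z=1, W=0, V=0, U=0, X=3) weight 1/495
  (Y=0, Z=1, W=0, V=0, U=0, X=4) weight 1/495
  (Y=0, Z=1, W=0, V=0, U=1, X=1) weight 2/495
  (Y=0, Z=1, W=0, V=0, U=1, X=2) weight 2/495
  (Y=0, Z=1, W=0, V=0, U=1, X=3) weight 2/495
  (Y=0, Z=1, W=0, V=0, U=1, X=4) weight 2/495
  (Y=1, Z=0, W=0, V=0, U=0, X=1) weight 1/1320
  … 375 more
Group by Z:
  weight(Z=0) = 3/20
  weight(Z=1) = 3/10
Total weight = 3/20 + 3/10 = 9/20
P(Z=0 | obs) = 3/20 / 9/20 = 1/3
P(Z=1 | obs) = 3/10 / 9/20 = 2/3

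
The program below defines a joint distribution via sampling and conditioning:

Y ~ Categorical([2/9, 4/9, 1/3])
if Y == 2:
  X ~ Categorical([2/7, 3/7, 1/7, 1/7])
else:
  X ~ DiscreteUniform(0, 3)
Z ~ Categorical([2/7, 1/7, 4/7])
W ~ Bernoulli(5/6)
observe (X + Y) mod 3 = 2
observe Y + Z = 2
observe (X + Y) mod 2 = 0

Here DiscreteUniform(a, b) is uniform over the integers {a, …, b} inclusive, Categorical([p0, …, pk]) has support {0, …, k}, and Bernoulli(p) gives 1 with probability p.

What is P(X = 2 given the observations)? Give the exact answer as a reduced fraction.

Enumerate traces; 6 have nonzero weight after conditioning:
  (Y=0, X=2, Z=2, W=0) weight 1/189
  (Y=0, X=2, Z=2, W=1) weight 5/189
  (Y=1, X=1, Z=1, W=0) weight 1/378
  (Y=1, X=1, Z=1, W=1) weight 5/378
  (Y=2, X=0, Z=0, W=0) weight 2/441
  (Y=2, X=0, Z=0, W=1) weight 10/441
Group by X:
  weight(X=0) = 4/147
  weight(X=1) = 1/63
  weight(X=2) = 2/63
Total weight = 4/147 + 1/63 + 2/63 = 11/147
P(X=0 | obs) = 4/147 / 11/147 = 4/11
P(X=1 | obs) = 1/63 / 11/147 = 7/33
P(X=2 | obs) = 2/63 / 11/147 = 14/33

P(X = 2 | obs) = 14/33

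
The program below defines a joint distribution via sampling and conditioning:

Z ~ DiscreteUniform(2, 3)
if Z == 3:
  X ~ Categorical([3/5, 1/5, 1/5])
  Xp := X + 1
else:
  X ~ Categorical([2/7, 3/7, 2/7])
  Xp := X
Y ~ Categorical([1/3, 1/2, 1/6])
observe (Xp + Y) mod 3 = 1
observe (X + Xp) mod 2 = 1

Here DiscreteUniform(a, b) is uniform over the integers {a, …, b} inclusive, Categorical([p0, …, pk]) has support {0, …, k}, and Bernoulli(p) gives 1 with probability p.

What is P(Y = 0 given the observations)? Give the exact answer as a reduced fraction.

Enumerate traces; 3 have nonzero weight after conditioning:
  (Z=3, X=0, Y=0) weight 1/10
  (Z=3, X=1, Y=2) weight 1/60
  (Z=3, X=2, Y=1) weight 1/20
Group by Y:
  weight(Y=0) = 1/10
  weight(Y=1) = 1/20
  weight(Y=2) = 1/60
Total weight = 1/10 + 1/20 + 1/60 = 1/6
P(Y=0 | obs) = 1/10 / 1/6 = 3/5
P(Y=1 | obs) = 1/20 / 1/6 = 3/10
P(Y=2 | obs) = 1/60 / 1/6 = 1/10

P(Y = 0 | obs) = 3/5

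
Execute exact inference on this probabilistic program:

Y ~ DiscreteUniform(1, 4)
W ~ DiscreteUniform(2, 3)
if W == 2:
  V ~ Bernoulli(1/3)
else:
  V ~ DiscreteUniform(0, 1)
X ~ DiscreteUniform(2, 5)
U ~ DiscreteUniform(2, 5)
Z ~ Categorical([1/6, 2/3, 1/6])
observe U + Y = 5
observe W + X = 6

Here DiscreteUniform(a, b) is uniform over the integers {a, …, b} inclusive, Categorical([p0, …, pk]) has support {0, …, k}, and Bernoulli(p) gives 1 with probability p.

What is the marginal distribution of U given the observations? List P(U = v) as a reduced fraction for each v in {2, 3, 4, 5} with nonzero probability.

Enumerate traces; 36 have nonzero weight after conditioning:
  (Y=1, W=2, V=0, X=4, U=4, Z=0) weight 1/1152
  (Y=1, W=2, V=0, X=4, U=4, Z=1) weight 1/288
  (Y=1, W=2, V=0, X=4, U=4, Z=2) weight 1/1152
  (Y=1, W=2, V=1, X=4, U=4, Z=0) weight 1/2304
  (Y=1, W=2, V=1, X=4, U=4, Z=1) weight 1/576
  (Y=1, W=2, V=1, X=4, U=4, Z=2) weight 1/2304
  (Y=1, W=3, V=0, X=3, U=4, Z=0) weight 1/1536
  (Y=1, W=3, V=0, X=3, U=4, Z=1) weight 1/384
  (Y=2, W=2, V=0, X=4, U=3, Z=0) weight 1/1152
  (Y=3, W=2, V=0, X=4, U=2, Z=0) weight 1/1152
  … 26 more
Group by U:
  weight(U=2) = 1/64
  weight(U=3) = 1/64
  weight(U=4) = 1/64
Total weight = 1/64 + 1/64 + 1/64 = 3/64
P(U=2 | obs) = 1/64 / 3/64 = 1/3
P(U=3 | obs) = 1/64 / 3/64 = 1/3
P(U=4 | obs) = 1/64 / 3/64 = 1/3

P(U=2) = 1/3, P(U=3) = 1/3, P(U=4) = 1/3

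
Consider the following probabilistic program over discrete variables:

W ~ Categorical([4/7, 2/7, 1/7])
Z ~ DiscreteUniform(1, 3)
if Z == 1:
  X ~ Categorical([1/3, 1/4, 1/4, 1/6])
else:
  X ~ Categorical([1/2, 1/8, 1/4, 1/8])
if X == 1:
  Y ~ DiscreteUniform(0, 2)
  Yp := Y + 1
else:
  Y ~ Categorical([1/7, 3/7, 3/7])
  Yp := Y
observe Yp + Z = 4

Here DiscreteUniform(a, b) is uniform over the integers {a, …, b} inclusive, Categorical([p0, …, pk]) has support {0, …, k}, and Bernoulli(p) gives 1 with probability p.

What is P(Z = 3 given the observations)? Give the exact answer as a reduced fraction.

Enumerate traces; 27 have nonzero weight after conditioning:
  (W=0, Z=1, X=1, Y=2) weight 1/63
  (W=0, Z=2, X=0, Y=2) weight 2/49
  (W=0, Z=2, X=1, Y=1) weight 1/126
  (W=0, Z=2, X=2, Y=2) weight 1/49
  (W=0, Z=2, X=3, Y=2) weight 1/98
  (W=0, Z=3, X=0, Y=1) weight 2/49
  (W=0, Z=3, X=1, Y=0) weight 1/126
  (W=0, Z=3, X=2, Y=1) weight 1/49
  … 19 more
Group by Z:
  weight(Z=1) = 1/36
  weight(Z=2) = 5/36
  weight(Z=3) = 5/36
Total weight = 1/36 + 5/36 + 5/36 = 11/36
P(Z=1 | obs) = 1/36 / 11/36 = 1/11
P(Z=2 | obs) = 5/36 / 11/36 = 5/11
P(Z=3 | obs) = 5/36 / 11/36 = 5/11

P(Z = 3 | obs) = 5/11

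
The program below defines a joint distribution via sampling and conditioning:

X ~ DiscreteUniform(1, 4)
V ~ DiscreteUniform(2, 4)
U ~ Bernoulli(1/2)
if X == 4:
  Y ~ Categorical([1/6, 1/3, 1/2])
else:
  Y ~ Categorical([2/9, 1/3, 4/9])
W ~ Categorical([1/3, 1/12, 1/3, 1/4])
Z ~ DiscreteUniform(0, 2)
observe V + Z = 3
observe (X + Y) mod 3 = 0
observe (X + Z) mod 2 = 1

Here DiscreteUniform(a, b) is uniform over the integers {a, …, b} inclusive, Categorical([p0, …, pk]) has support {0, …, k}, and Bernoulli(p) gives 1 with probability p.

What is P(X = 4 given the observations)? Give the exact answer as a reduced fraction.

P(X = 4 | obs) = 1/3

Enumerate traces; 32 have nonzero weight after conditioning:
  (X=1, V=3, U=0, Y=2, W=0, Z=0) weight 1/486
  (X=1, V=3, U=0, Y=2, W=1, Z=0) weight 1/1944
  (X=1, V=3, U=0, Y=2, W=2, Z=0) weight 1/486
  (X=1, V=3, U=0, Y=2, W=3, Z=0) weight 1/648
  (X=1, V=3, U=1, Y=2, W=0, Z=0) weight 1/486
  (X=1, V=3, U=1, Y=2, W=1, Z=0) weight 1/1944
  (X=1, V=3, U=1, Y=2, W=2, Z=0) weight 1/486
  (X=1, V=3, U=1, Y=2, W=3, Z=0) weight 1/648
  (X=2, V=2, U=0, Y=1, W=0, Z=1) weight 1/648
  (X=3, V=3, U=0, Y=0, W=0, Z=0) weight 1/972
  … 22 more
Group by X:
  weight(X=1) = 1/81
  weight(X=2) = 1/108
  weight(X=3) = 1/162
  weight(X=4) = 1/72
Total weight = 1/81 + 1/108 + 1/162 + 1/72 = 1/24
P(X=1 | obs) = 1/81 / 1/24 = 8/27
P(X=2 | obs) = 1/108 / 1/24 = 2/9
P(X=3 | obs) = 1/162 / 1/24 = 4/27
P(X=4 | obs) = 1/72 / 1/24 = 1/3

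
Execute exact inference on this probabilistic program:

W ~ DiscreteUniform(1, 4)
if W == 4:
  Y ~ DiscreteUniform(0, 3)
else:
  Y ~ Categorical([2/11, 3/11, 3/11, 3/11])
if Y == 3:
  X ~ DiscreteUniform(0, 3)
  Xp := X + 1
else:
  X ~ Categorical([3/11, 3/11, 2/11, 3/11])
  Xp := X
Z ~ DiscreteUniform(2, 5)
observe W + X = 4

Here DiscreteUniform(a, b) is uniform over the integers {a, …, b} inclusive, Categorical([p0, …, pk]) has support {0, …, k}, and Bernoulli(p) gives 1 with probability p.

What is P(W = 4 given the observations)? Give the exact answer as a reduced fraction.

P(W = 4 | obs) = 517/1937

Enumerate traces; 64 have nonzero weight after conditioning:
  (W=1, Y=0, X=3, Z=2) weight 3/968
  (W=1, Y=0, X=3, Z=3) weight 3/968
  (W=1, Y=0, X=3, Z=4) weight 3/968
  (W=1, Y=0, X=3, Z=5) weight 3/968
  (W=1, Y=1, X=3, Z=2) weight 9/1936
  (W=1, Y=1, X=3, Z=3) weight 9/1936
  (W=1, Y=1, X=3, Z=4) weight 9/1936
  (W=1, Y=1, X=3, Z=5) weight 9/1936
  (W=2, Y=0, X=2, Z=2) weight 1/484
  (W=3, Y=0, X=1, Z=2) weight 3/968
  … 54 more
Group by W:
  weight(W=1) = 129/1936
  weight(W=2) = 97/1936
  weight(W=3) = 129/1936
  weight(W=4) = 47/704
Total weight = 129/1936 + 97/1936 + 129/1936 + 47/704 = 1937/7744
P(W=1 | obs) = 129/1936 / 1937/7744 = 516/1937
P(W=2 | obs) = 97/1936 / 1937/7744 = 388/1937
P(W=3 | obs) = 129/1936 / 1937/7744 = 516/1937
P(W=4 | obs) = 47/704 / 1937/7744 = 517/1937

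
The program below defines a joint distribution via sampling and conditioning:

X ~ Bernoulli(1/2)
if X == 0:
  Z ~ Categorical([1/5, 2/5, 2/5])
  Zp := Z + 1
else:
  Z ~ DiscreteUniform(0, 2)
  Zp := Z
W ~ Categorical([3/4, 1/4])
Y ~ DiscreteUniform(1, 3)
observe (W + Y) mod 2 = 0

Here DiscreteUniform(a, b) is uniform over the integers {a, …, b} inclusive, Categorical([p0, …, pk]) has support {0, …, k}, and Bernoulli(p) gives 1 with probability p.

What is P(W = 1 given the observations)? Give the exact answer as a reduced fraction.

Enumerate traces; 18 have nonzero weight after conditioning:
  (X=0, Z=0, W=0, Y=2) weight 1/40
  (X=0, Z=0, W=1, Y=1) weight 1/120
  (X=0, Z=0, W=1, Y=3) weight 1/120
  (X=0, Z=1, W=0, Y=2) weight 1/20
  (X=0, Z=1, W=1, Y=1) weight 1/60
  (X=0, Z=1, W=1, Y=3) weight 1/60
  (X=0, Z=2, W=0, Y=2) weight 1/20
  (X=0, Z=2, W=1, Y=1) weight 1/60
  … 10 more
Group by W:
  weight(W=0) = 1/4
  weight(W=1) = 1/6
Total weight = 1/4 + 1/6 = 5/12
P(W=0 | obs) = 1/4 / 5/12 = 3/5
P(W=1 | obs) = 1/6 / 5/12 = 2/5

P(W = 1 | obs) = 2/5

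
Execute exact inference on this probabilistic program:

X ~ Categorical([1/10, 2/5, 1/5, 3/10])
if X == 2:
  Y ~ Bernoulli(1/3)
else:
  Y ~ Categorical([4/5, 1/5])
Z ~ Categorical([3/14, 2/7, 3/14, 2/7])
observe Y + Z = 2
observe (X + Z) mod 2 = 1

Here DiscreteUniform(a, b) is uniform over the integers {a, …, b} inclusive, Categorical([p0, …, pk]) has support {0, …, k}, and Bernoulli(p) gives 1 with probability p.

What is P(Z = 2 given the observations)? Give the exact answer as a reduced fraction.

P(Z = 2 | obs) = 63/76

Enumerate traces; 4 have nonzero weight after conditioning:
  (X=0, Y=1, Z=1) weight 1/175
  (X=1, Y=0, Z=2) weight 12/175
  (X=2, Y=1, Z=1) weight 2/105
  (X=3, Y=0, Z=2) weight 9/175
Group by Z:
  weight(Z=1) = 13/525
  weight(Z=2) = 3/25
Total weight = 13/525 + 3/25 = 76/525
P(Z=1 | obs) = 13/525 / 76/525 = 13/76
P(Z=2 | obs) = 3/25 / 76/525 = 63/76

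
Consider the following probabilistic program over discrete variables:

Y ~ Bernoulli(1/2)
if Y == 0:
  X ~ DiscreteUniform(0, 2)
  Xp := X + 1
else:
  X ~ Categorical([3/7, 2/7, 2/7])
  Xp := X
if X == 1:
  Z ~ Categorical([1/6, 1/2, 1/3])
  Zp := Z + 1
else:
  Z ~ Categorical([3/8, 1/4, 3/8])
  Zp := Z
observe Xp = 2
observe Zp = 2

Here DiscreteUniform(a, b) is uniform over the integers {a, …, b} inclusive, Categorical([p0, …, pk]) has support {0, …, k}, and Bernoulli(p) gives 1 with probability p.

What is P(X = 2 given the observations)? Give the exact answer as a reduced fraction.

Enumerate traces; 2 have nonzero weight after conditioning:
  (Y=0, X=1, Z=1) weight 1/12
  (Y=1, X=2, Z=2) weight 3/56
Group by X:
  weight(X=1) = 1/12
  weight(X=2) = 3/56
Total weight = 1/12 + 3/56 = 23/168
P(X=1 | obs) = 1/12 / 23/168 = 14/23
P(X=2 | obs) = 3/56 / 23/168 = 9/23

P(X = 2 | obs) = 9/23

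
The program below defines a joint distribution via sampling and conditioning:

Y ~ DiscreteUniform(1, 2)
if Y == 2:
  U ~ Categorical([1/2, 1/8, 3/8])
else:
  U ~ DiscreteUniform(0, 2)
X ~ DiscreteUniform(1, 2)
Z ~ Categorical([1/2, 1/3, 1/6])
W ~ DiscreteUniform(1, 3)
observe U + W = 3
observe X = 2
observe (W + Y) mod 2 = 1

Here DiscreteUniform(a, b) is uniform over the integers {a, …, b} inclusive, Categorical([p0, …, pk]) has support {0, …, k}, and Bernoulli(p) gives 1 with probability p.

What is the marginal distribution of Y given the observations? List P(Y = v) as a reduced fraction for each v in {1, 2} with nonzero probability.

Enumerate traces; 9 have nonzero weight after conditioning:
  (Y=1, U=1, X=2, Z=0, W=2) weight 1/72
  (Y=1, U=1, X=2, Z=1, W=2) weight 1/108
  (Y=1, U=1, X=2, Z=2, W=2) weight 1/216
  (Y=2, U=0, X=2, Z=0, W=3) weight 1/48
  (Y=2, U=0, X=2, Z=1, W=3) weight 1/72
  (Y=2, U=0, X=2, Z=2, W=3) weight 1/144
  (Y=2, U=2, X=2, Z=0, W=1) weight 1/64
  (Y=2, U=2, X=2, Z=1, W=1) weight 1/96
  … 1 more
Group by Y:
  weight(Y=1) = 1/36
  weight(Y=2) = 7/96
Total weight = 1/36 + 7/96 = 29/288
P(Y=1 | obs) = 1/36 / 29/288 = 8/29
P(Y=2 | obs) = 7/96 / 29/288 = 21/29

P(Y=1) = 8/29, P(Y=2) = 21/29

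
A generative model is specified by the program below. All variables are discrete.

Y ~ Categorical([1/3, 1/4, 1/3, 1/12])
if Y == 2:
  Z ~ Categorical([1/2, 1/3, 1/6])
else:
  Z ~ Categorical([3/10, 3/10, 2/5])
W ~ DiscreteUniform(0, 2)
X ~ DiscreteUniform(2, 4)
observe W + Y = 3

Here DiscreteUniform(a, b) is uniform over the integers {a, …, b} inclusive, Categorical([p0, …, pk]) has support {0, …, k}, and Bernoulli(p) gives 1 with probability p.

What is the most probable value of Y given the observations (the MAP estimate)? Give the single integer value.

argmax_v P(Y = v | obs) = 2

Enumerate traces; 27 have nonzero weight after conditioning:
  (Y=1, Z=0, W=2, X=2) weight 1/120
  (Y=1, Z=0, W=2, X=3) weight 1/120
  (Y=1, Z=0, W=2, X=4) weight 1/120
  (Y=1, Z=1, W=2, X=2) weight 1/120
  (Y=1, Z=1, W=2, X=3) weight 1/120
  (Y=1, Z=1, W=2, X=4) weight 1/120
  (Y=1, Z=2, W=2, X=2) weight 1/90
  (Y=1, Z=2, W=2, X=3) weight 1/90
  (Y=2, Z=0, W=1, X=2) weight 1/54
  (Y=3, Z=0, W=0, X=2) weight 1/360
  … 17 more
Group by Y:
  weight(Y=1) = 1/12
  weight(Y=2) = 1/9
  weight(Y=3) = 1/36
Total weight = 1/12 + 1/9 + 1/36 = 2/9
P(Y=1 | obs) = 1/12 / 2/9 = 3/8
P(Y=2 | obs) = 1/9 / 2/9 = 1/2
P(Y=3 | obs) = 1/36 / 2/9 = 1/8
argmax = 2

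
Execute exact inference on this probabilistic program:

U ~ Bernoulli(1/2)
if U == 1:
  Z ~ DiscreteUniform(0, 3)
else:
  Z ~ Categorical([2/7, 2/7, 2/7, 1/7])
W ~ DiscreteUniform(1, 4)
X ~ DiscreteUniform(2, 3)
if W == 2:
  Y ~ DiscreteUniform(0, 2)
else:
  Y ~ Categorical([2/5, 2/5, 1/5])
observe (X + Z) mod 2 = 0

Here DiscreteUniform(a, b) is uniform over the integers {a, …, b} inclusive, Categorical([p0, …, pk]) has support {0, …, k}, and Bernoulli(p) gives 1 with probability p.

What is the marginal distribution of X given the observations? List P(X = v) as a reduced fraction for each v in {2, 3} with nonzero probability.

Enumerate traces; 96 have nonzero weight after conditioning:
  (U=0, Z=0, W=1, X=2, Y=0) weight 1/140
  (U=0, Z=0, W=1, X=2, Y=1) weight 1/140
  (U=0, Z=0, W=1, X=2, Y=2) weight 1/280
  (U=0, Z=0, W=2, X=2, Y=0) weight 1/168
  (U=0, Z=0, W=2, X=2, Y=1) weight 1/168
  (U=0, Z=0, W=2, X=2, Y=2) weight 1/168
  (U=0, Z=0, W=3, X=2, Y=0) weight 1/140
  (U=0, Z=0, W=3, X=2, Y=1) weight 1/140
  (U=0, Z=1, W=1, X=3, Y=0) weight 1/140
  … 87 more
Group by X:
  weight(X=2) = 15/56
  weight(X=3) = 13/56
Total weight = 15/56 + 13/56 = 1/2
P(X=2 | obs) = 15/56 / 1/2 = 15/28
P(X=3 | obs) = 13/56 / 1/2 = 13/28

P(X=2) = 15/28, P(X=3) = 13/28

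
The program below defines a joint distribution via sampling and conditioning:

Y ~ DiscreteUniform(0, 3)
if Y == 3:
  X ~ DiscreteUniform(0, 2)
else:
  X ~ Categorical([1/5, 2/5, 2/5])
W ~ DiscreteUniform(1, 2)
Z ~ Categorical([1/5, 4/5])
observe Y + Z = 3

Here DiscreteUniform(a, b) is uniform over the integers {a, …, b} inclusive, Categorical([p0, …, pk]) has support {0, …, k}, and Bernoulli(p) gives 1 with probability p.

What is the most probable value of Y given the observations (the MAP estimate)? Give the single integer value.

argmax_v P(Y = v | obs) = 2

Enumerate traces; 12 have nonzero weight after conditioning:
  (Y=2, X=0, W=1, Z=1) weight 1/50
  (Y=2, X=0, W=2, Z=1) weight 1/50
  (Y=2, X=1, W=1, Z=1) weight 1/25
  (Y=2, X=1, W=2, Z=1) weight 1/25
  (Y=2, X=2, W=1, Z=1) weight 1/25
  (Y=2, X=2, W=2, Z=1) weight 1/25
  (Y=3, X=0, W=1, Z=0) weight 1/120
  (Y=3, X=0, W=2, Z=0) weight 1/120
  … 4 more
Group by Y:
  weight(Y=2) = 1/5
  weight(Y=3) = 1/20
Total weight = 1/5 + 1/20 = 1/4
P(Y=2 | obs) = 1/5 / 1/4 = 4/5
P(Y=3 | obs) = 1/20 / 1/4 = 1/5
argmax = 2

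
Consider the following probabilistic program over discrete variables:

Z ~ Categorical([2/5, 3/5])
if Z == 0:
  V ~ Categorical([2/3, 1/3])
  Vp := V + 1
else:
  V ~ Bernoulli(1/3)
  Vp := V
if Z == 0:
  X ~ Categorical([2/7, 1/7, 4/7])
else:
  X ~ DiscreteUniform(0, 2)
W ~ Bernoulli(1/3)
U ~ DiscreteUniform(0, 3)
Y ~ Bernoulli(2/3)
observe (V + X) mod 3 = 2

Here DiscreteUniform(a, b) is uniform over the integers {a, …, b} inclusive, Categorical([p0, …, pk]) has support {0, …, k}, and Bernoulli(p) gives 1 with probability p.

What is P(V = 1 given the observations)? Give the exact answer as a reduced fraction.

P(V = 1 | obs) = 3/13

Enumerate traces; 64 have nonzero weight after conditioning:
  (Z=0, V=0, X=2, W=0, U=0, Y=0) weight 8/945
  (Z=0, V=0, X=2, W=0, U=0, Y=1) weight 16/945
  (Z=0, V=0, X=2, W=0, U=1, Y=0) weight 8/945
  (Z=0, V=0, X=2, W=0, U=1, Y=1) weight 16/945
  (Z=0, V=0, X=2, W=0, U=2, Y=0) weight 8/945
  (Z=0, V=0, X=2, W=0, U=2, Y=1) weight 16/945
  (Z=0, V=0, X=2, W=0, U=3, Y=0) weight 8/945
  (Z=0, V=0, X=2, W=0, U=3, Y=1) weight 16/945
  (Z=0, V=1, X=1, W=0, U=0, Y=0) weight 1/945
  … 55 more
Group by V:
  weight(V=0) = 2/7
  weight(V=1) = 3/35
Total weight = 2/7 + 3/35 = 13/35
P(V=0 | obs) = 2/7 / 13/35 = 10/13
P(V=1 | obs) = 3/35 / 13/35 = 3/13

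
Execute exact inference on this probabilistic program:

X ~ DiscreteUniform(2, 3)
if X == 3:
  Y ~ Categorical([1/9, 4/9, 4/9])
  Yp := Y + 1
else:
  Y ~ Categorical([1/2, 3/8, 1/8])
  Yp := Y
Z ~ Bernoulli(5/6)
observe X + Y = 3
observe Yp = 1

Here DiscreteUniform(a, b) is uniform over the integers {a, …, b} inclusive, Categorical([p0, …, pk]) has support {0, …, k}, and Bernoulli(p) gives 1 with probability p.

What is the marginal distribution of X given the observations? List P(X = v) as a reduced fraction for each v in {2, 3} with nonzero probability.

P(X=2) = 27/35, P(X=3) = 8/35

Enumerate traces; 4 have nonzero weight after conditioning:
  (X=2, Y=1, Z=0) weight 1/32
  (X=2, Y=1, Z=1) weight 5/32
  (X=3, Y=0, Z=0) weight 1/108
  (X=3, Y=0, Z=1) weight 5/108
Group by X:
  weight(X=2) = 3/16
  weight(X=3) = 1/18
Total weight = 3/16 + 1/18 = 35/144
P(X=2 | obs) = 3/16 / 35/144 = 27/35
P(X=3 | obs) = 1/18 / 35/144 = 8/35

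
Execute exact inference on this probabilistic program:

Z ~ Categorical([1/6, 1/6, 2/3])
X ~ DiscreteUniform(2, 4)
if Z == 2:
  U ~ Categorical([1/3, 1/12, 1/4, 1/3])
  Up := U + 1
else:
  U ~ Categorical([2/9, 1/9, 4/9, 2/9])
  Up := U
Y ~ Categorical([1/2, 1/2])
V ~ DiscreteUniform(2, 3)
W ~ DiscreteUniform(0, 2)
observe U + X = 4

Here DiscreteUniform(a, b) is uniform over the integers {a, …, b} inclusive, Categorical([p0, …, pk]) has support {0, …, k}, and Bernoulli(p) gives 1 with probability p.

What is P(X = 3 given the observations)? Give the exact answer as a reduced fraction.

P(X = 3 | obs) = 5/38

Enumerate traces; 108 have nonzero weight after conditioning:
  (Z=0, X=2, U=2, Y=0, V=2, W=0) weight 1/486
  (Z=0, X=2, U=2, Y=0, V=2, W=1) weight 1/486
  (Z=0, X=2, U=2, Y=0, V=2, W=2) weight 1/486
  (Z=0, X=2, U=2, Y=0, V=3, W=0) weight 1/486
  (Z=0, X=2, U=2, Y=0, V=3, W=1) weight 1/486
  (Z=0, X=2, U=2, Y=0, V=3, W=2) weight 1/486
  (Z=0, X=2, U=2, Y=1, V=2, W=0) weight 1/486
  (Z=0, X=2, U=2, Y=1, V=2, W=1) weight 1/486
  (Z=0, X=3, U=1, Y=0, V=2, W=0) weight 1/1944
  (Z=0, X=4, U=0, Y=0, V=2, W=0) weight 1/972
  … 98 more
Group by X:
  weight(X=2) = 17/162
  weight(X=3) = 5/162
  weight(X=4) = 8/81
Total weight = 17/162 + 5/162 + 8/81 = 19/81
P(X=2 | obs) = 17/162 / 19/81 = 17/38
P(X=3 | obs) = 5/162 / 19/81 = 5/38
P(X=4 | obs) = 8/81 / 19/81 = 8/19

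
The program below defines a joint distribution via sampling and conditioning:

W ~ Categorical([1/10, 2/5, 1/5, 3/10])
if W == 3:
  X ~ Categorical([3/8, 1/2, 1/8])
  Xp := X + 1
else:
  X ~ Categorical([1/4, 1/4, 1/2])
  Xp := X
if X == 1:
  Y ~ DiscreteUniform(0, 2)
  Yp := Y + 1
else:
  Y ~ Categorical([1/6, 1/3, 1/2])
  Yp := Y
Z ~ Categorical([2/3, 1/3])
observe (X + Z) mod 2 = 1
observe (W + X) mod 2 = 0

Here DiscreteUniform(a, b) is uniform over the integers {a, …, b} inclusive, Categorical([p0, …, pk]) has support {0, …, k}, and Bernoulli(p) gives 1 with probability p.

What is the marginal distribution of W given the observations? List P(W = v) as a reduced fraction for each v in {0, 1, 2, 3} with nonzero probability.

Enumerate traces; 18 have nonzero weight after conditioning:
  (W=0, X=0, Y=0, Z=1) weight 1/720
  (W=0, X=0, Y=1, Z=1) weight 1/360
  (W=0, X=0, Y=2, Z=1) weight 1/240
  (W=0, X=2, Y=0, Z=1) weight 1/360
  (W=0, X=2, Y=1, Z=1) weight 1/180
  (W=0, X=2, Y=2, Z=1) weight 1/120
  (W=1, X=1, Y=0, Z=0) weight 1/45
  (W=1, X=1, Y=1, Z=0) weight 1/45
  (W=2, X=0, Y=0, Z=1) weight 1/360
  (W=3, X=1, Y=0, Z=0) weight 1/30
  … 8 more
Group by W:
  weight(W=0) = 1/40
  weight(W=1) = 1/15
  weight(W=2) = 1/20
  weight(W=3) = 1/10
Total weight = 1/40 + 1/15 + 1/20 + 1/10 = 29/120
P(W=0 | obs) = 1/40 / 29/120 = 3/29
P(W=1 | obs) = 1/15 / 29/120 = 8/29
P(W=2 | obs) = 1/20 / 29/120 = 6/29
P(W=3 | obs) = 1/10 / 29/120 = 12/29

P(W=0) = 3/29, P(W=1) = 8/29, P(W=2) = 6/29, P(W=3) = 12/29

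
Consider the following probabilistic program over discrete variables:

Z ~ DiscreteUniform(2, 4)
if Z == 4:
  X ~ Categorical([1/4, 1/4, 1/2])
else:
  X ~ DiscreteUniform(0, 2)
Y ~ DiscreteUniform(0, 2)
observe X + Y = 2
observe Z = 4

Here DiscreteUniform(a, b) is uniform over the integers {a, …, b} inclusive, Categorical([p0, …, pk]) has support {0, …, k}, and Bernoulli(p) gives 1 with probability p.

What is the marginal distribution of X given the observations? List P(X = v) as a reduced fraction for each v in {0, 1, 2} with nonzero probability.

P(X=0) = 1/4, P(X=1) = 1/4, P(X=2) = 1/2

Enumerate traces; 3 have nonzero weight after conditioning:
  (Z=4, X=0, Y=2) weight 1/36
  (Z=4, X=1, Y=1) weight 1/36
  (Z=4, X=2, Y=0) weight 1/18
Group by X:
  weight(X=0) = 1/36
  weight(X=1) = 1/36
  weight(X=2) = 1/18
Total weight = 1/36 + 1/36 + 1/18 = 1/9
P(X=0 | obs) = 1/36 / 1/9 = 1/4
P(X=1 | obs) = 1/36 / 1/9 = 1/4
P(X=2 | obs) = 1/18 / 1/9 = 1/2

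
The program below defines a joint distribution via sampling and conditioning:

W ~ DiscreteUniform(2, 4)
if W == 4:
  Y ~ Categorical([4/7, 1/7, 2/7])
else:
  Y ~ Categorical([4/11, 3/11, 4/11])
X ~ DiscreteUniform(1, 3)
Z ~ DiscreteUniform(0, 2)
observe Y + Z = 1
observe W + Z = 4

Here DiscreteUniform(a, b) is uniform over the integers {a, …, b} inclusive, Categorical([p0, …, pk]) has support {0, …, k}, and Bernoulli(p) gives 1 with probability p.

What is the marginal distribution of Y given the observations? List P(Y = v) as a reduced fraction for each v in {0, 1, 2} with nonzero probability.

Enumerate traces; 6 have nonzero weight after conditioning:
  (W=3, Y=0, X=1, Z=1) weight 4/297
  (W=3, Y=0, X=2, Z=1) weight 4/297
  (W=3, Y=0, X=3, Z=1) weight 4/297
  (W=4, Y=1, X=1, Z=0) weight 1/189
  (W=4, Y=1, X=2, Z=0) weight 1/189
  (W=4, Y=1, X=3, Z=0) weight 1/189
Group by Y:
  weight(Y=0) = 4/99
  weight(Y=1) = 1/63
Total weight = 4/99 + 1/63 = 13/231
P(Y=0 | obs) = 4/99 / 13/231 = 28/39
P(Y=1 | obs) = 1/63 / 13/231 = 11/39

P(Y=0) = 28/39, P(Y=1) = 11/39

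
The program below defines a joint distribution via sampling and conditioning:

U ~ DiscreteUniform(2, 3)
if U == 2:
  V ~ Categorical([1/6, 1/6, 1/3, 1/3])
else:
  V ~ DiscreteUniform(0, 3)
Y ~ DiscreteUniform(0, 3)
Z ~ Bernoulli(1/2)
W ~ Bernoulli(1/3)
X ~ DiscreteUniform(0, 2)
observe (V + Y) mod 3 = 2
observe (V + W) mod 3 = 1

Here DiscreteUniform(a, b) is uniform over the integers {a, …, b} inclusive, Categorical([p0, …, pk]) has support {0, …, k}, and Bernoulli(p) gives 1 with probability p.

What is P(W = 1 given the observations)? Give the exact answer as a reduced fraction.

P(W = 1 | obs) = 6/11

Enumerate traces; 36 have nonzero weight after conditioning:
  (U=2, V=0, Y=2, Z=0, W=1, X=0) weight 1/864
  (U=2, V=0, Y=2, Z=0, W=1, X=1) weight 1/864
  (U=2, V=0, Y=2, Z=0, W=1, X=2) weight 1/864
  (U=2, V=0, Y=2, Z=1, W=1, X=0) weight 1/864
  (U=2, V=0, Y=2, Z=1, W=1, X=1) weight 1/864
  (U=2, V=0, Y=2, Z=1, W=1, X=2) weight 1/864
  (U=2, V=1, Y=1, Z=0, W=0, X=0) weight 1/432
  (U=2, V=1, Y=1, Z=0, W=0, X=1) weight 1/432
  … 28 more
Group by W:
  weight(W=0) = 5/144
  weight(W=1) = 1/24
Total weight = 5/144 + 1/24 = 11/144
P(W=0 | obs) = 5/144 / 11/144 = 5/11
P(W=1 | obs) = 1/24 / 11/144 = 6/11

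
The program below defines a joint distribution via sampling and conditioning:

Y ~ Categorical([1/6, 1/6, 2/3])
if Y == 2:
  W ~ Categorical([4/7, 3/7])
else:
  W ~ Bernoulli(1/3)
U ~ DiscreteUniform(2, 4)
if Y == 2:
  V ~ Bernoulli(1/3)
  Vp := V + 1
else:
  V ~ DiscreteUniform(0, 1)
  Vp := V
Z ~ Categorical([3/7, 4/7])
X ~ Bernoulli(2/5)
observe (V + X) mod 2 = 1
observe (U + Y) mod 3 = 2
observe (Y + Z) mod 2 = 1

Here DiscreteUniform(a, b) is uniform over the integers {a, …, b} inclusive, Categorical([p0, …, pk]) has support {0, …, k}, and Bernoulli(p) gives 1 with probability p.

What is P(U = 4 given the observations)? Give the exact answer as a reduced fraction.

P(U = 4 | obs) = 45/329

Enumerate traces; 12 have nonzero weight after conditioning:
  (Y=0, W=0, U=2, V=0, Z=1, X=1) weight 4/945
  (Y=0, W=0, U=2, V=1, Z=1, X=0) weight 2/315
  (Y=0, W=1, U=2, V=0, Z=1, X=1) weight 2/945
  (Y=0, W=1, U=2, V=1, Z=1, X=0) weight 1/315
  (Y=1, W=0, U=4, V=0, Z=0, X=1) weight 1/315
  (Y=1, W=0, U=4, V=1, Z=0, X=0) weight 1/210
  (Y=1, W=1, U=4, V=0, Z=0, X=1) weight 1/630
  (Y=1, W=1, U=4, V=1, Z=0, X=0) weight 1/420
  (Y=2, W=0, U=3, V=0, Z=1, X=1) weight 128/6615
  … 3 more
Group by U:
  weight(U=2) = 1/63
  weight(U=3) = 8/135
  weight(U=4) = 1/84
Total weight = 1/63 + 8/135 + 1/84 = 47/540
P(U=2 | obs) = 1/63 / 47/540 = 60/329
P(U=3 | obs) = 8/135 / 47/540 = 32/47
P(U=4 | obs) = 1/84 / 47/540 = 45/329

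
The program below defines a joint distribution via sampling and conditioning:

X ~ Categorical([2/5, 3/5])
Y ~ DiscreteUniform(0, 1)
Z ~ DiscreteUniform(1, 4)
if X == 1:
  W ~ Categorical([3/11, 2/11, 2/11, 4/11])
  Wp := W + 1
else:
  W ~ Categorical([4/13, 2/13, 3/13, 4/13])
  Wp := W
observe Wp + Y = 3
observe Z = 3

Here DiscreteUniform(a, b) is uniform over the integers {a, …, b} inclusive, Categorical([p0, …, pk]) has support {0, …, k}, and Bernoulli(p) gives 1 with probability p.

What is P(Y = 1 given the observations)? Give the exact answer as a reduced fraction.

P(Y = 1 | obs) = 72/155

Enumerate traces; 4 have nonzero weight after conditioning:
  (X=0, Y=0, Z=3, W=3) weight 1/65
  (X=0, Y=1, Z=3, W=2) weight 3/260
  (X=1, Y=0, Z=3, W=2) weight 3/220
  (X=1, Y=1, Z=3, W=1) weight 3/220
Group by Y:
  weight(Y=0) = 83/2860
  weight(Y=1) = 18/715
Total weight = 83/2860 + 18/715 = 31/572
P(Y=0 | obs) = 83/2860 / 31/572 = 83/155
P(Y=1 | obs) = 18/715 / 31/572 = 72/155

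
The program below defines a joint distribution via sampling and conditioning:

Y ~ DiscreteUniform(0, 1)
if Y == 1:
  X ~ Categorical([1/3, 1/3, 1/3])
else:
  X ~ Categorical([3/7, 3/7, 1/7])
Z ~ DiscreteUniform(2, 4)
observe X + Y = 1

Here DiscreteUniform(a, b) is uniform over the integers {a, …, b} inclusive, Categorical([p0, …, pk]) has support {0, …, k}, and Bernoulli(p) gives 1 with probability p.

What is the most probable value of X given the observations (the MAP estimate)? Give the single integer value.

argmax_v P(X = v | obs) = 1

Enumerate traces; 6 have nonzero weight after conditioning:
  (Y=0, X=1, Z=2) weight 1/14
  (Y=0, X=1, Z=3) weight 1/14
  (Y=0, X=1, Z=4) weight 1/14
  (Y=1, X=0, Z=2) weight 1/18
  (Y=1, X=0, Z=3) weight 1/18
  (Y=1, X=0, Z=4) weight 1/18
Group by X:
  weight(X=0) = 1/6
  weight(X=1) = 3/14
Total weight = 1/6 + 3/14 = 8/21
P(X=0 | obs) = 1/6 / 8/21 = 7/16
P(X=1 | obs) = 3/14 / 8/21 = 9/16
argmax = 1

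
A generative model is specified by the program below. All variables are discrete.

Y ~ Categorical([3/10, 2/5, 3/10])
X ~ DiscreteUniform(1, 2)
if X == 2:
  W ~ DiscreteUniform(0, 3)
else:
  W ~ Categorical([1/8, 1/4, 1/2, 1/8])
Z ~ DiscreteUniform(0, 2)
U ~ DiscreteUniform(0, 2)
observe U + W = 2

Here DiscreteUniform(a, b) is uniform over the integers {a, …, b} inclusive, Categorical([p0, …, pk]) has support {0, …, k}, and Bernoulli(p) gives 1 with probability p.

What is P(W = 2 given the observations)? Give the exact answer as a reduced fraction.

Enumerate traces; 54 have nonzero weight after conditioning:
  (Y=0, X=1, W=0, Z=0, U=2) weight 1/480
  (Y=0, X=1, W=0, Z=1, U=2) weight 1/480
  (Y=0, X=1, W=0, Z=2, U=2) weight 1/480
  (Y=0, X=1, W=1, Z=0, U=1) weight 1/240
  (Y=0, X=1, W=1, Z=1, U=1) weight 1/240
  (Y=0, X=1, W=1, Z=2, U=1) weight 1/240
  (Y=0, X=1, W=2, Z=0, U=0) weight 1/120
  (Y=0, X=1, W=2, Z=1, U=0) weight 1/120
  … 46 more
Group by W:
  weight(W=0) = 1/16
  weight(W=1) = 1/12
  weight(W=2) = 1/8
Total weight = 1/16 + 1/12 + 1/8 = 13/48
P(W=0 | obs) = 1/16 / 13/48 = 3/13
P(W=1 | obs) = 1/12 / 13/48 = 4/13
P(W=2 | obs) = 1/8 / 13/48 = 6/13

P(W = 2 | obs) = 6/13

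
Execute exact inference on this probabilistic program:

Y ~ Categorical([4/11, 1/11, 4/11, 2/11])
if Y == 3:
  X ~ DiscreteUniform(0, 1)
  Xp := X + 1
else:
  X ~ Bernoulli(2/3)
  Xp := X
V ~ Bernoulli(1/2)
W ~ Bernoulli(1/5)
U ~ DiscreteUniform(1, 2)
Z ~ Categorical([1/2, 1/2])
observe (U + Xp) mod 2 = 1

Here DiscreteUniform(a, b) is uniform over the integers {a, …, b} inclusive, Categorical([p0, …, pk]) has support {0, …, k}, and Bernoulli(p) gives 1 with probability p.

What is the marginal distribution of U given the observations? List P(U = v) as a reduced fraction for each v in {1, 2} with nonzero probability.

Enumerate traces; 64 have nonzero weight after conditioning:
  (Y=0, X=0, V=0, W=0, U=1, Z=0) weight 2/165
  (Y=0, X=0, V=0, W=0, U=1, Z=1) weight 2/165
  (Y=0, X=0, V=0, W=1, U=1, Z=0) weight 1/330
  (Y=0, X=0, V=0, W=1, U=1, Z=1) weight 1/330
  (Y=0, X=0, V=1, W=0, U=1, Z=0) weight 2/165
  (Y=0, X=0, V=1, W=0, U=1, Z=1) weight 2/165
  (Y=0, X=0, V=1, W=1, U=1, Z=0) weight 1/330
  (Y=0, X=0, V=1, W=1, U=1, Z=1) weight 1/330
  (Y=0, X=1, V=0, W=0, U=2, Z=0) weight 4/165
  … 55 more
Group by U:
  weight(U=1) = 2/11
  weight(U=2) = 7/22
Total weight = 2/11 + 7/22 = 1/2
P(U=1 | obs) = 2/11 / 1/2 = 4/11
P(U=2 | obs) = 7/22 / 1/2 = 7/11

P(U=1) = 4/11, P(U=2) = 7/11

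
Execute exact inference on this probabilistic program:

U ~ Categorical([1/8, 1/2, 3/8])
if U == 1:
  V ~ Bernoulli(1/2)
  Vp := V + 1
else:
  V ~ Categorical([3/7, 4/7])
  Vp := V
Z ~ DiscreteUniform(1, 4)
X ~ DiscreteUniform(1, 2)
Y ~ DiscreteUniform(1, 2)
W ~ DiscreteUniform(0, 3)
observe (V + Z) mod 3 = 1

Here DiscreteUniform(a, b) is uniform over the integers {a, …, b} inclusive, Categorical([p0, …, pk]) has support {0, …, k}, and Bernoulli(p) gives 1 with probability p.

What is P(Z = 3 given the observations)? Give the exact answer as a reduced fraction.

P(Z = 3 | obs) = 15/41

Enumerate traces; 144 have nonzero weight after conditioning:
  (U=0, V=0, Z=1, X=1, Y=1, W=0) weight 3/3584
  (U=0, V=0, Z=1, X=1, Y=1, W=1) weight 3/3584
  (U=0, V=0, Z=1, X=1, Y=1, W=2) weight 3/3584
  (U=0, V=0, Z=1, X=1, Y=1, W=3) weight 3/3584
  (U=0, V=0, Z=1, X=1, Y=2, W=0) weight 3/3584
  (U=0, V=0, Z=1, X=1, Y=2, W=1) weight 3/3584
  (U=0, V=0, Z=1, X=1, Y=2, W=2) weight 3/3584
  (U=0, V=0, Z=1, X=1, Y=2, W=3) weight 3/3584
  (U=0, V=0, Z=4, X=1, Y=1, W=0) weight 3/3584
  (U=0, V=1, Z=3, X=1, Y=1, W=0) weight 1/896
  … 134 more
Group by Z:
  weight(Z=1) = 13/112
  weight(Z=3) = 15/112
  weight(Z=4) = 13/112
Total weight = 13/112 + 15/112 + 13/112 = 41/112
P(Z=1 | obs) = 13/112 / 41/112 = 13/41
P(Z=3 | obs) = 15/112 / 41/112 = 15/41
P(Z=4 | obs) = 13/112 / 41/112 = 13/41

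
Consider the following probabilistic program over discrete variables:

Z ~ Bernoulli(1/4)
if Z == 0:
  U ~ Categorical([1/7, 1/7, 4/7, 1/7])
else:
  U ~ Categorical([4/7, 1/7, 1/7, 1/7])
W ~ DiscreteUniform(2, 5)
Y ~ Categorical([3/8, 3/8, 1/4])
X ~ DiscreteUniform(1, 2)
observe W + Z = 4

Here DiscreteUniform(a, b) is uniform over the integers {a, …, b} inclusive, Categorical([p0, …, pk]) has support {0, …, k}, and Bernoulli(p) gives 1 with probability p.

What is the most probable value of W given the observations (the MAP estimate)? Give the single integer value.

argmax_v P(W = v | obs) = 4

Enumerate traces; 48 have nonzero weight after conditioning:
  (Z=0, U=0, W=4, Y=0, X=1) weight 9/1792
  (Z=0, U=0, W=4, Y=0, X=2) weight 9/1792
  (Z=0, U=0, W=4, Y=1, X=1) weight 9/1792
  (Z=0, U=0, W=4, Y=1, X=2) weight 9/1792
  (Z=0, U=0, W=4, Y=2, X=1) weight 3/896
  (Z=0, U=0, W=4, Y=2, X=2) weight 3/896
  (Z=0, U=1, W=4, Y=0, X=1) weight 9/1792
  (Z=0, U=1, W=4, Y=0, X=2) weight 9/1792
  (Z=1, U=0, W=3, Y=0, X=1) weight 3/448
  … 39 more
Group by W:
  weight(W=3) = 1/16
  weight(W=4) = 3/16
Total weight = 1/16 + 3/16 = 1/4
P(W=3 | obs) = 1/16 / 1/4 = 1/4
P(W=4 | obs) = 3/16 / 1/4 = 3/4
argmax = 4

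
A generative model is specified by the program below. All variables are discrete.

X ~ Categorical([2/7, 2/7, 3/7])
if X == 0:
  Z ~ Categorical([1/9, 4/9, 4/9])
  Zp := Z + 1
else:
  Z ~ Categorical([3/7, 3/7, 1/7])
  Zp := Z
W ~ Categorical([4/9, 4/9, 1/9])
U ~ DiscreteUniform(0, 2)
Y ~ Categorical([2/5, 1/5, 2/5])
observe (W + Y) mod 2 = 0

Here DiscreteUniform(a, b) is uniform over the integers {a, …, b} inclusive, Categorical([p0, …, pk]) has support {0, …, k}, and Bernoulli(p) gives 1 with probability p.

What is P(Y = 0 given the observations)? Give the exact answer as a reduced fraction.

Enumerate traces; 135 have nonzero weight after conditioning:
  (X=0, Z=0, W=0, U=0, Y=0) weight 16/8505
  (X=0, Z=0, W=0, U=0, Y=2) weight 16/8505
  (X=0, Z=0, W=0, U=1, Y=0) weight 16/8505
  (X=0, Z=0, W=0, U=1, Y=2) weight 16/8505
  (X=0, Z=0, W=0, U=2, Y=0) weight 16/8505
  (X=0, Z=0, W=0, U=2, Y=2) weight 16/8505
  (X=0, Z=0, W=1, U=0, Y=1) weight 8/8505
  (X=0, Z=0, W=1, U=1, Y=1) weight 8/8505
  … 127 more
Group by Y:
  weight(Y=0) = 2/9
  weight(Y=1) = 4/45
  weight(Y=2) = 2/9
Total weight = 2/9 + 4/45 + 2/9 = 8/15
P(Y=0 | obs) = 2/9 / 8/15 = 5/12
P(Y=1 | obs) = 4/45 / 8/15 = 1/6
P(Y=2 | obs) = 2/9 / 8/15 = 5/12

P(Y = 0 | obs) = 5/12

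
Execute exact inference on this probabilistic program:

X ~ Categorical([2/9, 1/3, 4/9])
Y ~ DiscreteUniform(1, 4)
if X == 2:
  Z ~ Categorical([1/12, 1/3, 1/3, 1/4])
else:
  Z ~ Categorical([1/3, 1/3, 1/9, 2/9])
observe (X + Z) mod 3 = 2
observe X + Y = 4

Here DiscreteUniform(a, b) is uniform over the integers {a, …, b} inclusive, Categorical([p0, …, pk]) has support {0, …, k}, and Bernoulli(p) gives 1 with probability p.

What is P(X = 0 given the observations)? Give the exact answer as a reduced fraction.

Enumerate traces; 4 have nonzero weight after conditioning:
  (X=0, Y=4, Z=2) weight 1/162
  (X=1, Y=3, Z=1) weight 1/36
  (X=2, Y=2, Z=0) weight 1/108
  (X=2, Y=2, Z=3) weight 1/36
Group by X:
  weight(X=0) = 1/162
  weight(X=1) = 1/36
  weight(X=2) = 1/27
Total weight = 1/162 + 1/36 + 1/27 = 23/324
P(X=0 | obs) = 1/162 / 23/324 = 2/23
P(X=1 | obs) = 1/36 / 23/324 = 9/23
P(X=2 | obs) = 1/27 / 23/324 = 12/23

P(X = 0 | obs) = 2/23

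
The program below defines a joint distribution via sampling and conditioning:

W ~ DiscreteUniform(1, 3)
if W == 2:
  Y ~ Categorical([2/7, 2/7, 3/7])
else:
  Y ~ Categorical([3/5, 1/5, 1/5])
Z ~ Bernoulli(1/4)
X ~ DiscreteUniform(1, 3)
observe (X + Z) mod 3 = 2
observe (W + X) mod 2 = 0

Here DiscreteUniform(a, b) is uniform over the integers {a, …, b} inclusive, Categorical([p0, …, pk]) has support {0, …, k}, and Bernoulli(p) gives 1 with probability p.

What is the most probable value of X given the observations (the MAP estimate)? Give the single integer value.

argmax_v P(X = v | obs) = 2

Enumerate traces; 9 have nonzero weight after conditioning:
  (W=1, Y=0, Z=1, X=1) weight 1/60
  (W=1, Y=1, Z=1, X=1) weight 1/180
  (W=1, Y=2, Z=1, X=1) weight 1/180
  (W=2, Y=0, Z=0, X=2) weight 1/42
  (W=2, Y=1, Z=0, X=2) weight 1/42
  (W=2, Y=2, Z=0, X=2) weight 1/28
  (W=3, Y=0, Z=1, X=1) weight 1/60
  (W=3, Y=1, Z=1, X=1) weight 1/180
  … 1 more
Group by X:
  weight(X=1) = 1/18
  weight(X=2) = 1/12
Total weight = 1/18 + 1/12 = 5/36
P(X=1 | obs) = 1/18 / 5/36 = 2/5
P(X=2 | obs) = 1/12 / 5/36 = 3/5
argmax = 2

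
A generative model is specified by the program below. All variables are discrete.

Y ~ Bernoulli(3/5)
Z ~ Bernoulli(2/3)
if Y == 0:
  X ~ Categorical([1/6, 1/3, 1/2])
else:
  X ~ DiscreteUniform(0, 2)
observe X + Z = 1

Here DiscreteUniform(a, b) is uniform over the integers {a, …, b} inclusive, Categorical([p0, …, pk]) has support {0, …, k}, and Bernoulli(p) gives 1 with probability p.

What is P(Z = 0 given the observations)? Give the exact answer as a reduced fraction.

Enumerate traces; 4 have nonzero weight after conditioning:
  (Y=0, Z=0, X=1) weight 2/45
  (Y=0, Z=1, X=0) weight 2/45
  (Y=1, Z=0, X=1) weight 1/15
  (Y=1, Z=1, X=0) weight 2/15
Group by Z:
  weight(Z=0) = 1/9
  weight(Z=1) = 8/45
Total weight = 1/9 + 8/45 = 13/45
P(Z=0 | obs) = 1/9 / 13/45 = 5/13
P(Z=1 | obs) = 8/45 / 13/45 = 8/13

P(Z = 0 | obs) = 5/13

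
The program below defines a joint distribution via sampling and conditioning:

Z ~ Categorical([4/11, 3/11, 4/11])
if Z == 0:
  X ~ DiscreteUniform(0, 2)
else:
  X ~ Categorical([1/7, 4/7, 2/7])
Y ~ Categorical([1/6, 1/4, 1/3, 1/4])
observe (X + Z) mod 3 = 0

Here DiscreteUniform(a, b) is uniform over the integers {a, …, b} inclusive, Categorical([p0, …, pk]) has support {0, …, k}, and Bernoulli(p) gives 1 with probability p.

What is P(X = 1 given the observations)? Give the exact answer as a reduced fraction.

Enumerate traces; 12 have nonzero weight after conditioning:
  (Z=0, X=0, Y=0) weight 2/99
  (Z=0, X=0, Y=1) weight 1/33
  (Z=0, X=0, Y=2) weight 4/99
  (Z=0, X=0, Y=3) weight 1/33
  (Z=1, X=2, Y=0) weight 1/77
  (Z=1, X=2, Y=1) weight 3/154
  (Z=1, X=2, Y=2) weight 2/77
  (Z=1, X=2, Y=3) weight 3/154
  (Z=2, X=1, Y=0) weight 8/231
  … 3 more
Group by X:
  weight(X=0) = 4/33
  weight(X=1) = 16/77
  weight(X=2) = 6/77
Total weight = 4/33 + 16/77 + 6/77 = 94/231
P(X=0 | obs) = 4/33 / 94/231 = 14/47
P(X=1 | obs) = 16/77 / 94/231 = 24/47
P(X=2 | obs) = 6/77 / 94/231 = 9/47

P(X = 1 | obs) = 24/47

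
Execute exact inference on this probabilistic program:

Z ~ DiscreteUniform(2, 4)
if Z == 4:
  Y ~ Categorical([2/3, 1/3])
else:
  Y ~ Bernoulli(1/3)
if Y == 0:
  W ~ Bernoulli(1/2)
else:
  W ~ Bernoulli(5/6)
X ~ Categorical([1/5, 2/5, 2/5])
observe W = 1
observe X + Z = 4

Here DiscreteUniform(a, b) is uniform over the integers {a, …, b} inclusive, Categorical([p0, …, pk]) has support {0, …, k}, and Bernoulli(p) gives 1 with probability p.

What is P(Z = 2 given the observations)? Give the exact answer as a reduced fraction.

P(Z = 2 | obs) = 2/5

Enumerate traces; 6 have nonzero weight after conditioning:
  (Z=2, Y=0, W=1, X=2) weight 2/45
  (Z=2, Y=1, W=1, X=2) weight 1/27
  (Z=3, Y=0, W=1, X=1) weight 2/45
  (Z=3, Y=1, W=1, X=1) weight 1/27
  (Z=4, Y=0, W=1, X=0) weight 1/45
  (Z=4, Y=1, W=1, X=0) weight 1/54
Group by Z:
  weight(Z=2) = 11/135
  weight(Z=3) = 11/135
  weight(Z=4) = 11/270
Total weight = 11/135 + 11/135 + 11/270 = 11/54
P(Z=2 | obs) = 11/135 / 11/54 = 2/5
P(Z=3 | obs) = 11/135 / 11/54 = 2/5
P(Z=4 | obs) = 11/270 / 11/54 = 1/5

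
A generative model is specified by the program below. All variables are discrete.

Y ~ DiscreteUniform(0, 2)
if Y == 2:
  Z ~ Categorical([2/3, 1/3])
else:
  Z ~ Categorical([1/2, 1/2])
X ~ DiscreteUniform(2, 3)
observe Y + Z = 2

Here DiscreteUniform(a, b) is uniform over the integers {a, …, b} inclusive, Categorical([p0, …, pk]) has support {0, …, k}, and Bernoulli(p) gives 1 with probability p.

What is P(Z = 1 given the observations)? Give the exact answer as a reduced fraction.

Enumerate traces; 4 have nonzero weight after conditioning:
  (Y=1, Z=1, X=2) weight 1/12
  (Y=1, Z=1, X=3) weight 1/12
  (Y=2, Z=0, X=2) weight 1/9
  (Y=2, Z=0, X=3) weight 1/9
Group by Z:
  weight(Z=0) = 2/9
  weight(Z=1) = 1/6
Total weight = 2/9 + 1/6 = 7/18
P(Z=0 | obs) = 2/9 / 7/18 = 4/7
P(Z=1 | obs) = 1/6 / 7/18 = 3/7

P(Z = 1 | obs) = 3/7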